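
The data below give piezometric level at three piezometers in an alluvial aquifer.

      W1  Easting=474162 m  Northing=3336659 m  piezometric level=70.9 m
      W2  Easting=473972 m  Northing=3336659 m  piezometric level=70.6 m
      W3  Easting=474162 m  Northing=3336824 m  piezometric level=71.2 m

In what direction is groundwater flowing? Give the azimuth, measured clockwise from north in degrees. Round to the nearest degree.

∂h/∂x = (70.6 − 70.9) / (473972 − 474162) = +0.001579
∂h/∂y = (71.2 − 70.9) / (3336824 − 3336659) = +0.001818
Flow direction (−∇h) has components (-0.001579 E, -0.001818 N).
Azimuth = atan2(E, N) = atan2(-0.001579, -0.001818) = 221.0° ≈ 221°.

221°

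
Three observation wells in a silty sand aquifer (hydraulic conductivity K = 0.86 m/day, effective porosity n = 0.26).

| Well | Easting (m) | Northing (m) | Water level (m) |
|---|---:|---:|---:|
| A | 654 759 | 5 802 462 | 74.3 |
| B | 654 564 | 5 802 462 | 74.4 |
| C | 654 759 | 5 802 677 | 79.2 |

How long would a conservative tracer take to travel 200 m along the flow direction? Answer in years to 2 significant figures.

∂h/∂x = (74.4 − 74.3) / (654564 − 654759) = -0.0005128
∂h/∂y = (79.2 − 74.3) / (5802677 − 5802462) = +0.02279
|∇h| = √(-0.0005128² + 0.02279²) = 0.0228
Seepage velocity v = K·i/n = 0.86 × 0.0228 / 0.26 = 0.07542 m/day.
t = 200 / 0.07542 = 2652 days = 7.26 years.

7.3 years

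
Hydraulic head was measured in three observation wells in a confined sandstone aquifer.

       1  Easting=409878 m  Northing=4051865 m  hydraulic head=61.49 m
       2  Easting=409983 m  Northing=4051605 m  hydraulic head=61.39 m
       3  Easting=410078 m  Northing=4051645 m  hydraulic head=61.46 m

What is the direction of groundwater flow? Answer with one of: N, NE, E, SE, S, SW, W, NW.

SW

Differences from 1: to 2 (Δx, Δy, Δh) = (105, -260, -0.10); to 3 = (200, -220, -0.03).
Solve a·Δx + b·Δy = Δh: det = 105·(-220) − 200·(-260) = 28900.
∂h/∂x = [(-0.10)·(-220) − (-0.03)·(-260)] / 28900 = +0.0004913
∂h/∂y = [105·(-0.03) − 200·(-0.10)] / 28900 = +0.0005830
Flow = −∇h = (-0.0004913 east, -0.0005830 north), which points southwest.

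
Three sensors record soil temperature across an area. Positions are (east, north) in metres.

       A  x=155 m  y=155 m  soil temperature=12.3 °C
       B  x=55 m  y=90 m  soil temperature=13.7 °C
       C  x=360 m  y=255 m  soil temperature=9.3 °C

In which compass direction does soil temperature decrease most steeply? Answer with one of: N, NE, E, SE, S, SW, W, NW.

With T = a·x + b·y + c and A as origin, the differences give:
  (-100)·a + (-65)·b = +1.4
  205·a + 100·b = -3.0
Eliminate b (×100 and ×(-65), subtract): 3325·a = -55.00 → a = ∂T/∂x = -0.01654
Back-substitute: b = ∂T/∂y = +0.003910.
Steepest decrease is along −∇f = (+0.01654 E, -0.003910 N) → east.

E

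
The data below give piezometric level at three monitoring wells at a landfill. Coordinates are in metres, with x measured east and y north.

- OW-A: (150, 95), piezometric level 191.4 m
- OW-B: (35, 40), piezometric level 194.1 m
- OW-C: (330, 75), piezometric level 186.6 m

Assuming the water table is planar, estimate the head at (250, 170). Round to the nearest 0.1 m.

Taking OW-A as reference: OW-B−OW-A = (-115, -55, +2.7); OW-C−OW-A = (180, -20, -4.8).
Determinant of the coordinate differences = (-115)·(-20) − 180·(-55) = 12200.
∂h/∂x = [(+2.7)·(-20) − (-4.8)·(-55)] / 12200 = -0.02607
∂h/∂y = [(-115)·(-4.8) − 180·(+2.7)] / 12200 = +0.005410
h(250, 170) = 191.4 + (-0.02607)·(100) + (+0.005410)·(75) = 191.4 -2.607 +0.406 = 189.199 m.

189.2 m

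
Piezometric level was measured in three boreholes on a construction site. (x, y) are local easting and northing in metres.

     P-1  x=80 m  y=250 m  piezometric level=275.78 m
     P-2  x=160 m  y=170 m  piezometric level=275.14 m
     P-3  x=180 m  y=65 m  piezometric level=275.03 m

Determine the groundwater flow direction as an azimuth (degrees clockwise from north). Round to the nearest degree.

086°

Differences from P-1: to P-2 (Δx, Δy, Δh) = (80, -80, -0.64); to P-3 = (100, -185, -0.75).
Determinant of the coordinate differences = 80·(-185) − 100·(-80) = -6800.
∂h/∂x = [(-0.64)·(-185) − (-0.75)·(-80)] / -6800 = -0.008588
∂h/∂y = [80·(-0.75) − 100·(-0.64)] / -6800 = -0.0005882
Flow direction (−∇h) has components (+0.008588 E, +0.0005882 N).
Azimuth = atan2(E, N) = atan2(+0.008588, +0.0005882) = 86.1° ≈ 086°.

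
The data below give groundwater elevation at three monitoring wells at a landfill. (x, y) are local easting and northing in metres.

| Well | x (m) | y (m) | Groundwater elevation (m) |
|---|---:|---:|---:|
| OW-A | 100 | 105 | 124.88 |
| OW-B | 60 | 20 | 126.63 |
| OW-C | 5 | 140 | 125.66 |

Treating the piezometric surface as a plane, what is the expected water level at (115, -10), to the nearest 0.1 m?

126.3 m

With h = a·x + b·y + c and OW-A as origin, the differences give:
  (-40)·a + (-85)·b = +1.75
  (-95)·a + 35·b = +0.78
Eliminate b (×35 and ×(-85), subtract): -9475·a = 127.550 → a = ∂h/∂x = -0.01346
Back-substitute: b = ∂h/∂y = -0.01425.
h(115, -10) = 124.88 + (-0.01346)·(15) + (-0.01425)·(-115) = 124.88 -0.202 +1.639 = 126.317 m.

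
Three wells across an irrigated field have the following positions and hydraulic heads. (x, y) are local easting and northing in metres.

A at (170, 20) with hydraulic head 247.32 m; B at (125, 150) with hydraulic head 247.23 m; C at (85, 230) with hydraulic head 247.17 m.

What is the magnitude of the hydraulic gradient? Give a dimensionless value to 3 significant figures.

0.000676

Three-point gradient (reference A): Δ to B = (-45, 130, -0.09), Δ to C = (-85, 210, -0.15).
∂h/∂x = +0.0003750, ∂h/∂y = -0.0005625 (det = 1600).
|∇h| = √(0.0003750² + -0.0005625²) = 0.000676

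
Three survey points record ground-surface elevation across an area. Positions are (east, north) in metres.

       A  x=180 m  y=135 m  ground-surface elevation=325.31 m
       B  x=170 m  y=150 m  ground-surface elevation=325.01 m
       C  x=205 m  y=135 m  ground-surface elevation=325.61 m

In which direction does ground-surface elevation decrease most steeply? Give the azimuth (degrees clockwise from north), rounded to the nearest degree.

Taking A as reference: B−A = (-10, 15, -0.30); C−A = (25, 0, +0.30).
Determinant of the coordinate differences = (-10)·0 − 25·15 = -375.
∂z/∂x = [(-0.30)·0 − (+0.30)·15] / -375 = +0.01200
∂z/∂y = [(-10)·(+0.30) − 25·(-0.30)] / -375 = -0.01200
Steepest decrease is along −∇f: components (-0.01200 E, +0.01200 N).
Azimuth = atan2(-0.01200, +0.01200) = 315.0° ≈ 315°.

315°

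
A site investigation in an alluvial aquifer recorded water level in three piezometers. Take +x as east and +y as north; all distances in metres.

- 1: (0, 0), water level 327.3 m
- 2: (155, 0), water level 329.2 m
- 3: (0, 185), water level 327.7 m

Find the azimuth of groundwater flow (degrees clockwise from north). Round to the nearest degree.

260°

∂h/∂x = (329.2 − 327.3) / (155 − 0) = +0.01226
∂h/∂y = (327.7 − 327.3) / (185 − 0) = +0.002162
Flow direction (−∇h) has components (-0.01226 E, -0.002162 N).
Azimuth = atan2(E, N) = atan2(-0.01226, -0.002162) = 260.0° ≈ 260°.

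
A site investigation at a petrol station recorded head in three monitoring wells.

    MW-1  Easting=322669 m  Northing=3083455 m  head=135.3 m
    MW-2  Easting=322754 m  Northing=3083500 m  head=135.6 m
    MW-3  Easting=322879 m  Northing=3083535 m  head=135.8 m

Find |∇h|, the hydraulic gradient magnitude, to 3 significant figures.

0.00776

Taking MW-1 as reference: MW-2−MW-1 = (85, 45, +0.3); MW-3−MW-1 = (210, 80, +0.5).
Determinant of the coordinate differences = 85·80 − 210·45 = -2650.
∂h/∂x = [(+0.3)·80 − (+0.5)·45] / -2650 = -0.0005660
∂h/∂y = [85·(+0.5) − 210·(+0.3)] / -2650 = +0.007736
|∇h| = √(-0.0005660² + 0.007736²) = 0.007757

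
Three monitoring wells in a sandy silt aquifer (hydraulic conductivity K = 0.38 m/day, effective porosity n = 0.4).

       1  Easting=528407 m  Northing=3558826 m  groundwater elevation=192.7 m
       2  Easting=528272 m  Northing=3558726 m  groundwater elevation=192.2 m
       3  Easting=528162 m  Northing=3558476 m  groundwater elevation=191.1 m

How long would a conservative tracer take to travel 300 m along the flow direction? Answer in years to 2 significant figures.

210 years

With h = a·x + b·y + c and 1 as origin, the differences give:
  (-135)·a + (-100)·b = -0.5
  (-245)·a + (-350)·b = -1.6
Eliminate b (×(-350) and ×(-100), subtract): 22750·a = 15.00 → a = ∂h/∂x = +0.0006593
Back-substitute: b = ∂h/∂y = +0.004110.
|∇h| = √(0.0006593² + 0.004110²) = 0.004163
Seepage velocity v = K·i/n = 0.38 × 0.004163 / 0.4 = 0.003955 m/day.
t = 300 / 0.003955 = 7.585e+04 days = 208 years.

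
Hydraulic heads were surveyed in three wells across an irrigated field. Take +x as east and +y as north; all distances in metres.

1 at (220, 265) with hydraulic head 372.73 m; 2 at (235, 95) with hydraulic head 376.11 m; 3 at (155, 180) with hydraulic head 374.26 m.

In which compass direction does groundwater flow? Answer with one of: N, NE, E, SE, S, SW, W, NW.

N

With h = a·x + b·y + c and 1 as origin, the differences give:
  15·a + (-170)·b = +3.38
  (-65)·a + (-85)·b = +1.53
Eliminate b (×(-85) and ×(-170), subtract): -12325·a = -27.200 → a = ∂h/∂x = +0.002207
Back-substitute: b = ∂h/∂y = -0.01969.
Flow = −∇h = (-0.002207 east, +0.01969 north), which points north.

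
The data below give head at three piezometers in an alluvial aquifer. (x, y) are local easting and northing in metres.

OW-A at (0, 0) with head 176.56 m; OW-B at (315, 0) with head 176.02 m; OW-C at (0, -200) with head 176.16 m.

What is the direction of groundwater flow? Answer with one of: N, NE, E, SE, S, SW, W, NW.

∂h/∂x = (176.02 − 176.56) / (315 − 0) = -0.001714
∂h/∂y = (176.16 − 176.56) / (-200 − 0) = +0.002000
Flow = −∇h = (+0.001714 east, -0.002000 north), which points southeast.

SE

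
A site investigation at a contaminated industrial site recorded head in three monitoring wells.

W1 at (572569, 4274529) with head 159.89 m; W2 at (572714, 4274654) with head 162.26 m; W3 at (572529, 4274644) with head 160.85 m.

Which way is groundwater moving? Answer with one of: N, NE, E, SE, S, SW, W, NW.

SW

With h = a·x + b·y + c and W1 as origin, the differences give:
  145·a + 125·b = +2.37
  (-40)·a + 115·b = +0.96
Eliminate b (×115 and ×125, subtract): 21675·a = 152.550 → a = ∂h/∂x = +0.007038
Back-substitute: b = ∂h/∂y = +0.01080.
Flow = −∇h = (-0.007038 east, -0.01080 north), which points southwest.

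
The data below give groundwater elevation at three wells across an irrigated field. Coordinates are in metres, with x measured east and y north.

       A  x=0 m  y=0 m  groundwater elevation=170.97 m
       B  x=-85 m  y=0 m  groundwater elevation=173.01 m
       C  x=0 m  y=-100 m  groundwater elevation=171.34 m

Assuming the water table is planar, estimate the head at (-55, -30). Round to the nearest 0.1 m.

172.4 m

∂h/∂x = (173.01 − 170.97) / (-85 − 0) = -0.02400
∂h/∂y = (171.34 − 170.97) / (-100 − 0) = -0.003700
h(-55, -30) = 170.97 + (-0.02400)·(-55) + (-0.003700)·(-30) = 170.97 +1.320 +0.111 = 172.401 m.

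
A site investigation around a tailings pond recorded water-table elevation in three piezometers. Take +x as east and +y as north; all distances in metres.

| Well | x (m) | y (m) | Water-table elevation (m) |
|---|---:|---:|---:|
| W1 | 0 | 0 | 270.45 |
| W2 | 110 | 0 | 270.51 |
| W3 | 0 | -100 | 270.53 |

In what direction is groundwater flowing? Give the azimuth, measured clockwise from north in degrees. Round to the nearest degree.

326°

∂h/∂x = (270.51 − 270.45) / (110 − 0) = +0.0005455
∂h/∂y = (270.53 − 270.45) / (-100 − 0) = -0.0008000
Flow direction (−∇h) has components (-0.0005455 E, +0.0008000 N).
Azimuth = atan2(E, N) = atan2(-0.0005455, +0.0008000) = 325.7° ≈ 326°.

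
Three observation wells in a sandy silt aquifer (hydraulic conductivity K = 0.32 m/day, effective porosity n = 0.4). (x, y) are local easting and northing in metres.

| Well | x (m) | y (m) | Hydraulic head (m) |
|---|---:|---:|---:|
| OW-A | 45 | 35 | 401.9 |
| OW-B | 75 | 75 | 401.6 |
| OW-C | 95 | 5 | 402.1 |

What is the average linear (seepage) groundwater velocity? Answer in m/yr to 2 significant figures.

2.1 m/yr

Three-point gradient (reference OW-A): Δ to OW-B = (30, 40, -0.3), Δ to OW-C = (50, -30, +0.2).
∂h/∂x = -0.0003448, ∂h/∂y = -0.007241 (det = -2900).
|∇h| = √(-0.0003448² + -0.007241²) = 0.007249
Seepage velocity v = K·i/n = 0.32 × 0.007249 / 0.4 = 0.005799 m/day = 2.118 m/yr.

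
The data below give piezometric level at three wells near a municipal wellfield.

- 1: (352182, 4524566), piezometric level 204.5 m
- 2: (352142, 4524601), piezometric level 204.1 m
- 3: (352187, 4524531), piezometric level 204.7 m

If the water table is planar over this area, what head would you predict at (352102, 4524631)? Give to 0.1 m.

203.7 m

Taking 1 as reference: 2−1 = (-40, 35, -0.4); 3−1 = (5, -35, +0.2).
Solve a·Δx + b·Δy = Δh: det = (-40)·(-35) − 5·35 = 1225.
∂h/∂x = [(-0.4)·(-35) − (+0.2)·35] / 1225 = +0.005714
∂h/∂y = [(-40)·(+0.2) − 5·(-0.4)] / 1225 = -0.004898
h(352102, 4524631) = 204.5 + (+0.005714)·(-80) + (-0.004898)·(65) = 204.5 -0.457 -0.318 = 203.724 m.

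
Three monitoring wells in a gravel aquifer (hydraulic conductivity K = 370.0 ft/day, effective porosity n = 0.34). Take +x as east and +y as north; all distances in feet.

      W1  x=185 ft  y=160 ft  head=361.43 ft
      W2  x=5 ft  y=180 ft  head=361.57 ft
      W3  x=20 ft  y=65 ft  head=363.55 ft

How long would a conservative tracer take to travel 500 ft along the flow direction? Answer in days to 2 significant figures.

26 days

Three-point gradient (reference W1): Δ to W2 = (-180, 20, +0.14), Δ to W3 = (-165, -95, +2.12).
∂h/∂x = -0.002730, ∂h/∂y = -0.01757 (det = 20400).
|∇h| = √(-0.002730² + -0.01757²) = 0.01778
Seepage velocity v = K·i/n = 370.0 × 0.01778 / 0.34 = 19.35 ft/day.
t = 500 / 19.35 = 25.84 days.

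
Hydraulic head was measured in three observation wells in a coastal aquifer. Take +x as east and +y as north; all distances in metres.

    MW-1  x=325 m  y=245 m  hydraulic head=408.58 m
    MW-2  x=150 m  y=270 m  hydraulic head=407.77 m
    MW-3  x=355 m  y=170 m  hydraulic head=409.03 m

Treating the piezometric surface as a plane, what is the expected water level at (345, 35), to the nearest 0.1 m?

With h = a·x + b·y + c and MW-1 as origin, the differences give:
  (-175)·a + 25·b = -0.81
  30·a + (-75)·b = +0.45
Eliminate b (×(-75) and ×25, subtract): 12375·a = 49.500 → a = ∂h/∂x = +0.004000
Back-substitute: b = ∂h/∂y = -0.004400.
h(345, 35) = 408.58 + (+0.004000)·(20) + (-0.004400)·(-210) = 408.58 +0.080 +0.924 = 409.584 m.

409.6 m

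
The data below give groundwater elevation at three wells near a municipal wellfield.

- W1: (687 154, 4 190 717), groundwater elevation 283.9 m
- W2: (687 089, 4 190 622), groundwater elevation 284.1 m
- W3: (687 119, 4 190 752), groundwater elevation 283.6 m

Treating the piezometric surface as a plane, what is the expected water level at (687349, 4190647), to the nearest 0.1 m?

Taking W1 as reference: W2−W1 = (-65, -95, +0.2); W3−W1 = (-35, 35, -0.3).
Solve a·Δx + b·Δy = Δh: det = (-65)·35 − (-35)·(-95) = -5600.
∂h/∂x = [(+0.2)·35 − (-0.3)·(-95)] / -5600 = +0.003839
∂h/∂y = [(-65)·(-0.3) − (-35)·(+0.2)] / -5600 = -0.004732
h(687349, 4190647) = 283.9 + (+0.003839)·(195) + (-0.004732)·(-70) = 283.9 +0.749 +0.331 = 284.980 m.

285.0 m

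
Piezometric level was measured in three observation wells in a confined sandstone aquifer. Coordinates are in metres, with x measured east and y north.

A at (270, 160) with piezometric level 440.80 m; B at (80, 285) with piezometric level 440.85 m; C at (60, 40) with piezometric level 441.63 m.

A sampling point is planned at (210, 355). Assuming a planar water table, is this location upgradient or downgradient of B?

With h = a·x + b·y + c and A as origin, the differences give:
  (-190)·a + 125·b = +0.05
  (-210)·a + (-120)·b = +0.83
Eliminate b (×(-120) and ×125, subtract): 49050·a = -109.750 → a = ∂h/∂x = -0.002238
Back-substitute: b = ∂h/∂y = -0.003001.
Head at (210, 355) = 440.80 + (-0.002238)·(-60) + (-0.003001)·(195) = 440.35 m.
That is lower than the 440.85 m at B, so the point is downgradient.

downgradient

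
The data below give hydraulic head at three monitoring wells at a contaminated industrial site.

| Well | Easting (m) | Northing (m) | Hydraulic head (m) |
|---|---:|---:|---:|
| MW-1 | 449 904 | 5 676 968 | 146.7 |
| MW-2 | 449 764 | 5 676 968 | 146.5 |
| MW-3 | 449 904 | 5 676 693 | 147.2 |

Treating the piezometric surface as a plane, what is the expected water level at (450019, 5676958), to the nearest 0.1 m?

146.9 m

∂h/∂x = (146.5 − 146.7) / (449764 − 449904) = +0.001429
∂h/∂y = (147.2 − 146.7) / (5676693 − 5676968) = -0.001818
h(450019, 5676958) = 146.7 + (+0.001429)·(115) + (-0.001818)·(-10) = 146.7 +0.164 +0.018 = 146.882 m.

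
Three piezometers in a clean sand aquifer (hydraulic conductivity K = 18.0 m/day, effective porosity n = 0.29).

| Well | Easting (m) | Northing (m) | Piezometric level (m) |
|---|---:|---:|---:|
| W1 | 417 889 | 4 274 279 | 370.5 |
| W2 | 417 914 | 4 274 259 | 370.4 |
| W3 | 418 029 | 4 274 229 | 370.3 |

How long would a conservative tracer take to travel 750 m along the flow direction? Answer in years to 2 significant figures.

5.7 years

Taking W1 as reference: W2−W1 = (25, -20, -0.1); W3−W1 = (140, -50, -0.2).
Solve a·Δx + b·Δy = Δh: det = 25·(-50) − 140·(-20) = 1550.
∂h/∂x = [(-0.1)·(-50) − (-0.2)·(-20)] / 1550 = +0.0006452
∂h/∂y = [25·(-0.2) − 140·(-0.1)] / 1550 = +0.005806
|∇h| = √(0.0006452² + 0.005806²) = 0.005842
Seepage velocity v = K·i/n = 18.0 × 0.005842 / 0.29 = 0.3626 m/day.
t = 750 / 0.3626 = 2068 days = 5.66 years.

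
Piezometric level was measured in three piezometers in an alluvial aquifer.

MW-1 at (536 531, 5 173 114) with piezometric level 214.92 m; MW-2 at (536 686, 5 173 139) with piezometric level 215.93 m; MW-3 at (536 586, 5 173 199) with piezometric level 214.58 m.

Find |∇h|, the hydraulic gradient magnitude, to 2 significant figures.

0.012

With h = a·x + b·y + c and MW-1 as origin, the differences give:
  155·a + 25·b = +1.01
  55·a + 85·b = -0.34
Eliminate b (×85 and ×25, subtract): 11800·a = 94.350 → a = ∂h/∂x = +0.007996
Back-substitute: b = ∂h/∂y = -0.009174.
|∇h| = √(0.007996² + -0.009174²) = 0.01217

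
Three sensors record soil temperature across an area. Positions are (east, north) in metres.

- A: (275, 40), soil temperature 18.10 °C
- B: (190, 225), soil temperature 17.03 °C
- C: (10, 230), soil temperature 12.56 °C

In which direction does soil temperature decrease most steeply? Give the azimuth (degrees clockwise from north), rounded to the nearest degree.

257°

With T = a·x + b·y + c and A as origin, the differences give:
  (-85)·a + 185·b = -1.07
  (-265)·a + 190·b = -5.54
Eliminate b (×190 and ×185, subtract): 32875·a = 821.600 → a = ∂T/∂x = +0.02499
Back-substitute: b = ∂T/∂y = +0.005699.
Steepest decrease is along −∇f: components (-0.02499 E, -0.005699 N).
Azimuth = atan2(-0.02499, -0.005699) = 257.2° ≈ 257°.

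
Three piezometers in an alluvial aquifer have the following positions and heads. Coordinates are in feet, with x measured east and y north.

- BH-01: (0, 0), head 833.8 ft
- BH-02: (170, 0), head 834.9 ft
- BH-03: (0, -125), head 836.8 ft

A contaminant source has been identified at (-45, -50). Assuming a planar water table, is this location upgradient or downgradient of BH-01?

∂h/∂x = (834.9 − 833.8) / (170 − 0) = +0.006471
∂h/∂y = (836.8 − 833.8) / (-125 − 0) = -0.02400
Head at (-45, -50) = 833.8 + (+0.006471)·(-45) + (-0.02400)·(-50) = 834.71 ft.
That is higher than the 833.8 ft at BH-01, so the point is upgradient.

upgradient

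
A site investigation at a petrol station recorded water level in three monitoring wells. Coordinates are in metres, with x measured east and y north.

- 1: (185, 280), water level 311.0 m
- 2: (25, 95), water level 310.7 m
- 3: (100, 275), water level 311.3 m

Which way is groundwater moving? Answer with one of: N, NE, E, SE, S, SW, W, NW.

Taking 1 as reference: 2−1 = (-160, -185, -0.3); 3−1 = (-85, -5, +0.3).
Determinant of the coordinate differences = (-160)·(-5) − (-85)·(-185) = -14925.
∂h/∂x = [(-0.3)·(-5) − (+0.3)·(-185)] / -14925 = -0.003819
∂h/∂y = [(-160)·(+0.3) − (-85)·(-0.3)] / -14925 = +0.004925
Flow = −∇h = (+0.003819 east, -0.004925 north), which points southeast.

SE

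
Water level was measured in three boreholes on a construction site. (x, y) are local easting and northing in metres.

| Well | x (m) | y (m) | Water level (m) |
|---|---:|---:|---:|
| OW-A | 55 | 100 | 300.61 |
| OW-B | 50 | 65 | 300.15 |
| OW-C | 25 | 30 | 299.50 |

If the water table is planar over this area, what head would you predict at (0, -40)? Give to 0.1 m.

Differences from OW-A: to OW-B (Δx, Δy, Δh) = (-5, -35, -0.46); to OW-C = (-30, -70, -1.11).
Solve a·Δx + b·Δy = Δh: det = (-5)·(-70) − (-30)·(-35) = -700.
∂h/∂x = [(-0.46)·(-70) − (-1.11)·(-35)] / -700 = +0.009500
∂h/∂y = [(-5)·(-1.11) − (-30)·(-0.46)] / -700 = +0.01179
h(0, -40) = 300.61 + (+0.009500)·(-55) + (+0.01179)·(-140) = 300.61 -0.522 -1.650 = 298.438 m.

298.4 m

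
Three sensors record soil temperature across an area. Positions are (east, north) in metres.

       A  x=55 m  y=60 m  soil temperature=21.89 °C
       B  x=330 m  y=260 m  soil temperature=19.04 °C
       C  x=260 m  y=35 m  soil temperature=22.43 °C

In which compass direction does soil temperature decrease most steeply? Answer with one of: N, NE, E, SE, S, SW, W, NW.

With T = a·x + b·y + c and A as origin, the differences give:
  275·a + 200·b = -2.85
  205·a + (-25)·b = +0.54
Eliminate b (×(-25) and ×200, subtract): -47875·a = -36.750 → a = ∂T/∂x = +0.0007676
Back-substitute: b = ∂T/∂y = -0.01531.
Steepest decrease is along −∇f = (-0.0007676 E, +0.01531 N) → north.

N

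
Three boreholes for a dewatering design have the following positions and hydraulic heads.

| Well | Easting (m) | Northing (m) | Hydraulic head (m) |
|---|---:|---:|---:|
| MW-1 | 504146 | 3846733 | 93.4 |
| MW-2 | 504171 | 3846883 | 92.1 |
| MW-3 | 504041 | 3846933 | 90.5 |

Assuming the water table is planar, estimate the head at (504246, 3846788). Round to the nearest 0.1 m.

93.7 m

With h = a·x + b·y + c and MW-1 as origin, the differences give:
  25·a + 150·b = -1.3
  (-105)·a + 200·b = -2.9
Eliminate b (×200 and ×150, subtract): 20750·a = 175.00 → a = ∂h/∂x = +0.008434
Back-substitute: b = ∂h/∂y = -0.01007.
h(504246, 3846788) = 93.4 + (+0.008434)·(100) + (-0.01007)·(55) = 93.4 +0.843 -0.554 = 93.689 m.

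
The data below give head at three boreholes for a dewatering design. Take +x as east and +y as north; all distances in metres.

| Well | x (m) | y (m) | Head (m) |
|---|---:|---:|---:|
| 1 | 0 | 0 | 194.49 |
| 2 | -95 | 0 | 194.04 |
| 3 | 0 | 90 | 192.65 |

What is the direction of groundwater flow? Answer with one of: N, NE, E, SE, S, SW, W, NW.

N

∂h/∂x = (194.04 − 194.49) / (-95 − 0) = +0.004737
∂h/∂y = (192.65 − 194.49) / (90 − 0) = -0.02044
Flow = −∇h = (-0.004737 east, +0.02044 north), which points north.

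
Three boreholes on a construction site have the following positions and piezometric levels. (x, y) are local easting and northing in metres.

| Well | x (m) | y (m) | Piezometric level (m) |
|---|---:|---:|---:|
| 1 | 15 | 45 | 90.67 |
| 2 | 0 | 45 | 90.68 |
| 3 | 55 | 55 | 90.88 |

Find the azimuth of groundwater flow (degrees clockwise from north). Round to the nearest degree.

178°

Three-point gradient (reference 1): Δ to 2 = (-15, 0, +0.01), Δ to 3 = (40, 10, +0.21).
∂h/∂x = -0.0006667, ∂h/∂y = +0.02367 (det = -150).
Flow direction (−∇h) has components (+0.0006667 E, -0.02367 N).
Azimuth = atan2(E, N) = atan2(+0.0006667, -0.02367) = 178.4° ≈ 178°.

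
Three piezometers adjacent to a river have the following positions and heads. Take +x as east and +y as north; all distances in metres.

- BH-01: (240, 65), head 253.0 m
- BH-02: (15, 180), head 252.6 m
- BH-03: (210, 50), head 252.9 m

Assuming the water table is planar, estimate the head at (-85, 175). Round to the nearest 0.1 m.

Differences from BH-01: to BH-02 (Δx, Δy, Δh) = (-225, 115, -0.4); to BH-03 = (-30, -15, -0.1).
Determinant of the coordinate differences = (-225)·(-15) − (-30)·115 = 6825.
∂h/∂x = [(-0.4)·(-15) − (-0.1)·115] / 6825 = +0.002564
∂h/∂y = [(-225)·(-0.1) − (-30)·(-0.4)] / 6825 = +0.001538
h(-85, 175) = 253.0 + (+0.002564)·(-325) + (+0.001538)·(110) = 253.0 -0.833 +0.169 = 252.336 m.

252.3 m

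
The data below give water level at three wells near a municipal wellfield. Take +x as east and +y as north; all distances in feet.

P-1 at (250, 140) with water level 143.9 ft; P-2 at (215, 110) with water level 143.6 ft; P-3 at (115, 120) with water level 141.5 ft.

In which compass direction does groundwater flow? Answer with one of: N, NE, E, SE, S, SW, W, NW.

NW

With h = a·x + b·y + c and P-1 as origin, the differences give:
  (-35)·a + (-30)·b = -0.3
  (-135)·a + (-20)·b = -2.4
Eliminate b (×(-20) and ×(-30), subtract): -3350·a = -66.00 → a = ∂h/∂x = +0.01970
Back-substitute: b = ∂h/∂y = -0.01299.
Flow = −∇h = (-0.01970 east, +0.01299 north), which points northwest.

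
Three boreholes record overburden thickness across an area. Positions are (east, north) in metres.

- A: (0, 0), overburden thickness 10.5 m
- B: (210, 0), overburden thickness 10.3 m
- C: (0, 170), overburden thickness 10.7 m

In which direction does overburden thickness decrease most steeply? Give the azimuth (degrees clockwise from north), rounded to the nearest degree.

∂d/∂x = (10.3 − 10.5) / (210 − 0) = -0.0009524
∂d/∂y = (10.7 − 10.5) / (170 − 0) = +0.001176
Steepest decrease is along −∇f: components (+0.0009524 E, -0.001176 N).
Azimuth = atan2(+0.0009524, -0.001176) = 141.0° ≈ 141°.

141°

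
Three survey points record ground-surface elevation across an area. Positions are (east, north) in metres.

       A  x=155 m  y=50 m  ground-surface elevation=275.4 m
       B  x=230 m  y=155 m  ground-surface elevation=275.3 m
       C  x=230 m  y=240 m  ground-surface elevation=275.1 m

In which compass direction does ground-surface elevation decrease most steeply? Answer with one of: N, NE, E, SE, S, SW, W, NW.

Differences from A: to B (Δx, Δy, Δh) = (75, 105, -0.1); to C = (75, 190, -0.3).
Solve a·Δx + b·Δy = Δz: det = 75·190 − 75·105 = 6375.
∂z/∂x = [(-0.1)·190 − (-0.3)·105] / 6375 = +0.001961
∂z/∂y = [75·(-0.3) − 75·(-0.1)] / 6375 = -0.002353
Steepest decrease is along −∇f = (-0.001961 E, +0.002353 N) → northwest.

NW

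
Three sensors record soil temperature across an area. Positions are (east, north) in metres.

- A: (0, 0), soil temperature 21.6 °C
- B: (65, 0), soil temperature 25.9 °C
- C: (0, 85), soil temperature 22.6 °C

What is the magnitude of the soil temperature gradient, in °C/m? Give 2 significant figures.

0.067 °C/m

∂T/∂x = (25.9 − 21.6) / (65 − 0) = +0.06615
∂T/∂y = (22.6 − 21.6) / (85 − 0) = +0.01176
|∇f| = √(0.06615² + 0.01176²) = 0.06719 °C/m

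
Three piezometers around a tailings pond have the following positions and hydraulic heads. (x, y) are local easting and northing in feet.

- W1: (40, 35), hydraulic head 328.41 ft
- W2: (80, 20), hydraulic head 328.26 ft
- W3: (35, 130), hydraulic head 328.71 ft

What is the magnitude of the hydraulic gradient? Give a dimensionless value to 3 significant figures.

0.00400

With h = a·x + b·y + c and W1 as origin, the differences give:
  40·a + (-15)·b = -0.15
  (-5)·a + 95·b = +0.30
Eliminate b (×95 and ×(-15), subtract): 3725·a = -9.750 → a = ∂h/∂x = -0.002617
Back-substitute: b = ∂h/∂y = +0.003020.
|∇h| = √(-0.002617² + 0.003020²) = 0.003996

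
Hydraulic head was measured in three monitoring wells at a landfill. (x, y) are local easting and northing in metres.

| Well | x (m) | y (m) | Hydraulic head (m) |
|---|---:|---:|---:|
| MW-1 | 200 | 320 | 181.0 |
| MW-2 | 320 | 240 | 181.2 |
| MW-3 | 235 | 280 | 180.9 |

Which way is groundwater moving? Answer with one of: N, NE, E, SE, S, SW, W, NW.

SW

Three-point gradient (reference MW-1): Δ to MW-2 = (120, -80, +0.2), Δ to MW-3 = (35, -40, -0.1).
∂h/∂x = +0.008000, ∂h/∂y = +0.009500 (det = -2000).
Flow = −∇h = (-0.008000 east, -0.009500 north), which points southwest.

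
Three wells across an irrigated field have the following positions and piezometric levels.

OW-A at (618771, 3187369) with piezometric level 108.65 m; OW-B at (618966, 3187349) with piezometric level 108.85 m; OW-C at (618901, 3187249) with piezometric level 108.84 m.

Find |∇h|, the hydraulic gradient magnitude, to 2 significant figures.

Three-point gradient (reference OW-A): Δ to OW-B = (195, -20, +0.20), Δ to OW-C = (130, -120, +0.19).
∂h/∂x = +0.0009712, ∂h/∂y = -0.0005313 (det = -20800).
|∇h| = √(0.0009712² + -0.0005313²) = 0.001107

0.0011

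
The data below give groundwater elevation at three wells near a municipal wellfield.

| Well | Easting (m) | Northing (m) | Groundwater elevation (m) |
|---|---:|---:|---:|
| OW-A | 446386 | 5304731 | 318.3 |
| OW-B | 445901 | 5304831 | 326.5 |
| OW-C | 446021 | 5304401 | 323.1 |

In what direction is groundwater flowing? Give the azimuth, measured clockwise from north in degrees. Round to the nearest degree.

102°

Taking OW-A as reference: OW-B−OW-A = (-485, 100, +8.2); OW-C−OW-A = (-365, -330, +4.8).
Solve a·Δx + b·Δy = Δh: det = (-485)·(-330) − (-365)·100 = 196550.
∂h/∂x = [(+8.2)·(-330) − (+4.8)·100] / 196550 = -0.01621
∂h/∂y = [(-485)·(+4.8) − (-365)·(+8.2)] / 196550 = +0.003383
Flow direction (−∇h) has components (+0.01621 E, -0.003383 N).
Azimuth = atan2(E, N) = atan2(+0.01621, -0.003383) = 101.8° ≈ 102°.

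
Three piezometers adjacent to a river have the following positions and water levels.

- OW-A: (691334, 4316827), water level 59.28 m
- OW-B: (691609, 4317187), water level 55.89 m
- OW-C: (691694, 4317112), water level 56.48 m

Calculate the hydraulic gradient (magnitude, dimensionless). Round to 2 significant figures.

With h = a·x + b·y + c and OW-A as origin, the differences give:
  275·a + 360·b = -3.39
  360·a + 285·b = -2.80
Eliminate b (×285 and ×360, subtract): -51225·a = 41.850 → a = ∂h/∂x = -0.0008170
Back-substitute: b = ∂h/∂y = -0.008793.
|∇h| = √(-0.0008170² + -0.008793²) = 0.008831

0.0088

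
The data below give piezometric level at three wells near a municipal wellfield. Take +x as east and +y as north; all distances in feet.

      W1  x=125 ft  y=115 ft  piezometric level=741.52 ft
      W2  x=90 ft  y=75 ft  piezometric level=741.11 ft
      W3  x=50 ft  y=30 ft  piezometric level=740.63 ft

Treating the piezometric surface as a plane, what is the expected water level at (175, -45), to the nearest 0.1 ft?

745.6 ft

With h = a·x + b·y + c and W1 as origin, the differences give:
  (-35)·a + (-40)·b = -0.41
  (-75)·a + (-85)·b = -0.89
Eliminate b (×(-85) and ×(-40), subtract): -25·a = -0.750 → a = ∂h/∂x = +0.03000
Back-substitute: b = ∂h/∂y = -0.01600.
h(175, -45) = 741.52 + (+0.03000)·(50) + (-0.01600)·(-160) = 741.52 +1.500 +2.560 = 745.580 ft.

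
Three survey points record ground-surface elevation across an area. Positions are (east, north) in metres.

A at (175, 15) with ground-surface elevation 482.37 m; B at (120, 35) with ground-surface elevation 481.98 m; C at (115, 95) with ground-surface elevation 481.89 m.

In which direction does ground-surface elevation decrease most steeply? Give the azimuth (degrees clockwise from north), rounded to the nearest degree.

278°

With z = a·x + b·y + c and A as origin, the differences give:
  (-55)·a + 20·b = -0.39
  (-60)·a + 80·b = -0.48
Eliminate b (×80 and ×20, subtract): -3200·a = -21.600 → a = ∂z/∂x = +0.006750
Back-substitute: b = ∂z/∂y = -0.0009375.
Steepest decrease is along −∇f: components (-0.006750 E, +0.0009375 N).
Azimuth = atan2(-0.006750, +0.0009375) = 277.9° ≈ 278°.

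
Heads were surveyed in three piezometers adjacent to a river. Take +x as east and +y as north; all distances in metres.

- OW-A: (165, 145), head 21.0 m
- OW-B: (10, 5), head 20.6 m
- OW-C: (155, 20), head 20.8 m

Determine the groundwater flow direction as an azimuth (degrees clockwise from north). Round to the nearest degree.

Taking OW-A as reference: OW-B−OW-A = (-155, -140, -0.4); OW-C−OW-A = (-10, -125, -0.2).
Determinant of the coordinate differences = (-155)·(-125) − (-10)·(-140) = 17975.
∂h/∂x = [(-0.4)·(-125) − (-0.2)·(-140)] / 17975 = +0.001224
∂h/∂y = [(-155)·(-0.2) − (-10)·(-0.4)] / 17975 = +0.001502
Flow direction (−∇h) has components (-0.001224 E, -0.001502 N).
Azimuth = atan2(E, N) = atan2(-0.001224, -0.001502) = 219.2° ≈ 219°.

219°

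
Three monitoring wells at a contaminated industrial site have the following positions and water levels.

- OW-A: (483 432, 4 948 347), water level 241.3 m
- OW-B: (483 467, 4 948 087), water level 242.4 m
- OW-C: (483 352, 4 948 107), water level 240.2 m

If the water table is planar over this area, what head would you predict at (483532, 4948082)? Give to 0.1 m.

Taking OW-A as reference: OW-B−OW-A = (35, -260, +1.1); OW-C−OW-A = (-80, -240, -1.1).
Determinant of the coordinate differences = 35·(-240) − (-80)·(-260) = -29200.
∂h/∂x = [(+1.1)·(-240) − (-1.1)·(-260)] / -29200 = +0.01884
∂h/∂y = [35·(-1.1) − (-80)·(+1.1)] / -29200 = -0.001695
h(483532, 4948082) = 241.3 + (+0.01884)·(100) + (-0.001695)·(-265) = 241.3 +1.884 +0.449 = 243.633 m.

243.6 m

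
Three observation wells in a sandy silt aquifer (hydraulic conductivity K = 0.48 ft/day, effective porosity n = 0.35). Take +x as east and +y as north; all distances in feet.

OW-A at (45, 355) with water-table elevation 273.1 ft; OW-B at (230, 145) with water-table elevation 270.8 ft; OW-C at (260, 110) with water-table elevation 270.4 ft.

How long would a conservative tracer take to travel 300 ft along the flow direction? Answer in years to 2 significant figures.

17 years

Taking OW-A as reference: OW-B−OW-A = (185, -210, -2.3); OW-C−OW-A = (215, -245, -2.7).
Determinant of the coordinate differences = 185·(-245) − 215·(-210) = -175.
∂h/∂x = [(-2.3)·(-245) − (-2.7)·(-210)] / -175 = +0.02000
∂h/∂y = [185·(-2.7) − 215·(-2.3)] / -175 = +0.02857
|∇h| = √(0.02000² + 0.02857²) = 0.03487
Seepage velocity v = K·i/n = 0.48 × 0.03487 / 0.35 = 0.04782 ft/day.
t = 300 / 0.04782 = 6274 days = 17.2 years.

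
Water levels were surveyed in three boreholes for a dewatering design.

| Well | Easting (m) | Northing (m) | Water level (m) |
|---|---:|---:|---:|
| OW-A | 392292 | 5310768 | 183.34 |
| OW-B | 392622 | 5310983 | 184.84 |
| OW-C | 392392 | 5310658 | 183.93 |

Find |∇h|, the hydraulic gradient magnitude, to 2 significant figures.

0.0051

Three-point gradient (reference OW-A): Δ to OW-B = (330, 215, +1.50), Δ to OW-C = (100, -110, +0.59).
∂h/∂x = +0.005049, ∂h/∂y = -0.0007734 (det = -57800).
|∇h| = √(0.005049² + -0.0007734²) = 0.005108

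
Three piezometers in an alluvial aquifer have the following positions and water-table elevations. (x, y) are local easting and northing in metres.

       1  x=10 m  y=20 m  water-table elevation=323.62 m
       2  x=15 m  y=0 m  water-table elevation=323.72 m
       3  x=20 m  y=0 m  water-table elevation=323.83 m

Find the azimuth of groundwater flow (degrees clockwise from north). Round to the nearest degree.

269°

Differences from 1: to 2 (Δx, Δy, Δh) = (5, -20, +0.10); to 3 = (10, -20, +0.21).
Determinant of the coordinate differences = 5·(-20) − 10·(-20) = 100.
∂h/∂x = [(+0.10)·(-20) − (+0.21)·(-20)] / 100 = +0.02200
∂h/∂y = [5·(+0.21) − 10·(+0.10)] / 100 = +0.0005000
Flow direction (−∇h) has components (-0.02200 E, -0.0005000 N).
Azimuth = atan2(E, N) = atan2(-0.02200, -0.0005000) = 268.7° ≈ 269°.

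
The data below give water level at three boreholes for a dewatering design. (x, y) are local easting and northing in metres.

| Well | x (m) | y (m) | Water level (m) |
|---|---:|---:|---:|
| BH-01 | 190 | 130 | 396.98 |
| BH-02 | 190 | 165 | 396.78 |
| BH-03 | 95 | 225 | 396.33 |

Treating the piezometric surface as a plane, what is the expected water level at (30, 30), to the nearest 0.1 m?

397.4 m

With h = a·x + b·y + c and BH-01 as origin, the differences give:
  0·a + 35·b = -0.20
  (-95)·a + 95·b = -0.65
Eliminate b (×95 and ×35, subtract): 3325·a = 3.750 → a = ∂h/∂x = +0.001128
Back-substitute: b = ∂h/∂y = -0.005714.
h(30, 30) = 396.98 + (+0.001128)·(-160) + (-0.005714)·(-100) = 396.98 -0.180 +0.571 = 397.371 m.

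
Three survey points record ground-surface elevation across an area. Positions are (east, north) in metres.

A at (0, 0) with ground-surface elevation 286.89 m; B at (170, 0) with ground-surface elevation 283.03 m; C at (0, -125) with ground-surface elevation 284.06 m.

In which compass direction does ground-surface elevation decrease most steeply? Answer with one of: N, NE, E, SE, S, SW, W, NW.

SE

∂z/∂x = (283.03 − 286.89) / (170 − 0) = -0.02271
∂z/∂y = (284.06 − 286.89) / (-125 − 0) = +0.02264
Steepest decrease is along −∇f = (+0.02271 E, -0.02264 N) → southeast.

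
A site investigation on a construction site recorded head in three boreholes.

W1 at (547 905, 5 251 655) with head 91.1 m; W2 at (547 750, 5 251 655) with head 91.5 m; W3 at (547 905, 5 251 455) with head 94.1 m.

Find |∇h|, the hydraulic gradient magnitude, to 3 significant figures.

0.0152

∂h/∂x = (91.5 − 91.1) / (547750 − 547905) = -0.002581
∂h/∂y = (94.1 − 91.1) / (5251455 − 5251655) = -0.01500
|∇h| = √(-0.002581² + -0.01500²) = 0.01522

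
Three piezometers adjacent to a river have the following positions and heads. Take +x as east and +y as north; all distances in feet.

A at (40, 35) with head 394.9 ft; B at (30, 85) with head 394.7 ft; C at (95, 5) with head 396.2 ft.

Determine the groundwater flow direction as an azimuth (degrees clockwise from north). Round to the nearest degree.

With h = a·x + b·y + c and A as origin, the differences give:
  (-10)·a + 50·b = -0.2
  55·a + (-30)·b = +1.3
Eliminate b (×(-30) and ×50, subtract): -2450·a = -59.00 → a = ∂h/∂x = +0.02408
Back-substitute: b = ∂h/∂y = +0.0008163.
Flow direction (−∇h) has components (-0.02408 E, -0.0008163 N).
Azimuth = atan2(E, N) = atan2(-0.02408, -0.0008163) = 268.1° ≈ 268°.

268°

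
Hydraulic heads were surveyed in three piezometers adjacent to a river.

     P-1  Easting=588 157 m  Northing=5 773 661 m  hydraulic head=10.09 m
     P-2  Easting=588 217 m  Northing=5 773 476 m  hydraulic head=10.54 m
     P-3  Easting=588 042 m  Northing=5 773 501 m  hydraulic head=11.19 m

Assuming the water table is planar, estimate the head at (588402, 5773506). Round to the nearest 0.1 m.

Differences from P-1: to P-2 (Δx, Δy, Δh) = (60, -185, +0.45); to P-3 = (-115, -160, +1.10).
Determinant of the coordinate differences = 60·(-160) − (-115)·(-185) = -30875.
∂h/∂x = [(+0.45)·(-160) − (+1.10)·(-185)] / -30875 = -0.004259
∂h/∂y = [60·(+1.10) − (-115)·(+0.45)] / -30875 = -0.003814
h(588402, 5773506) = 10.09 + (-0.004259)·(245) + (-0.003814)·(-155) = 10.09 -1.043 +0.591 = 9.638 m.

9.6 m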